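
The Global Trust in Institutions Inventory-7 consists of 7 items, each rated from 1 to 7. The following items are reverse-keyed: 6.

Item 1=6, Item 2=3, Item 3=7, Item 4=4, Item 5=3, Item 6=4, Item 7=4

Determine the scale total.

31

Reversing item 6 with 8 − raw:
Total = 6 + 3 + 7 + 4 + 3 + (8−4) + 4
      = 6 + 3 + 7 + 4 + 3 + 4 + 4 = 31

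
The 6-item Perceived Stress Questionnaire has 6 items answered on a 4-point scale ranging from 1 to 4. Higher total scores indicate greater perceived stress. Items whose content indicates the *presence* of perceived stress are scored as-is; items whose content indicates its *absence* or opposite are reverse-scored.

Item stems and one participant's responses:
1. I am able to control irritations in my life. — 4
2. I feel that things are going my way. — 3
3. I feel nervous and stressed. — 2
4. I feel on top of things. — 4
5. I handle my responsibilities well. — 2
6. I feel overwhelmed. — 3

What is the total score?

12

Items 1, 2, 4, 5 describe the absence/opposite of perceived stress → reverse-score.
reversed = (1+4) − raw = 5 − raw.
  item 1: 5 − 4 = 1
  item 2: 5 − 3 = 2
  item 3: 2
  item 4: 5 − 4 = 1
  item 5: 5 − 2 = 3
  item 6: 3
Total = 1 + 2 + 2 + 1 + 3 + 3 = 12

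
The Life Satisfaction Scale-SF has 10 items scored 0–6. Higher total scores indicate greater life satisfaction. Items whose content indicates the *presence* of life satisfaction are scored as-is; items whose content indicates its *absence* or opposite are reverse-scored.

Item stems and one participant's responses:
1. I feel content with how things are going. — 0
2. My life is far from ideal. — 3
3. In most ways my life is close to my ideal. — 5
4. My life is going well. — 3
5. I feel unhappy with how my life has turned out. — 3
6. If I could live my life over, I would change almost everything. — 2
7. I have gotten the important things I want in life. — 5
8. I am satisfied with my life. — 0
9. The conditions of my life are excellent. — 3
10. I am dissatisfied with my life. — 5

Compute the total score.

27

Items 2, 5, 6, 10 describe the absence/opposite of life satisfaction → reverse-score.
on a 0–6 scale, reversed = 6 − raw.
  item 1: 0
  item 2: 6 − 3 = 3
  item 3: 5
  item 4: 3
  item 5: 6 − 3 = 3
  item 6: 6 − 2 = 4
  item 7: 5
  item 8: 0
  item 9: 3
  item 10: 6 − 5 = 1
Total = 0 + 3 + 5 + 3 + 3 + 4 + 5 + 0 + 3 + 1 = 27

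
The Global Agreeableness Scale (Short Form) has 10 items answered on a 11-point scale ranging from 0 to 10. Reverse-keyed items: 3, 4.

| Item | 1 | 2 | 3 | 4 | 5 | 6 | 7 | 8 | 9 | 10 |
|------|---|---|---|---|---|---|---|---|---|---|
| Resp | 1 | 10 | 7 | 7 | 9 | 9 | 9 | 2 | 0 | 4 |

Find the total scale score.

Raw sum = 58. Reverse-keyed items: 3, 4; their raw sum = 14.
Each reversal replaces raw with 10 − raw, changing the total by 10 − 2·raw per item.
Total = 58 + 2·10 − 2·14 = 58 + 20 − 28 = 50

50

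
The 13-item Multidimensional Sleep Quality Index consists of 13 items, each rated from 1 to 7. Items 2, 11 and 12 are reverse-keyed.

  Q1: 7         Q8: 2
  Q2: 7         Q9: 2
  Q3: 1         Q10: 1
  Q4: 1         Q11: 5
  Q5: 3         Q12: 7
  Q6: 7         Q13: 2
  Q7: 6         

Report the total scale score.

37

Raw sum = 51. Reverse-keyed items: 2, 11, 12; their raw sum = 19.
Each reversal replaces raw with 8 − raw, changing the total by 8 − 2·raw per item.
Total = 51 + 3·8 − 2·19 = 51 + 24 − 38 = 37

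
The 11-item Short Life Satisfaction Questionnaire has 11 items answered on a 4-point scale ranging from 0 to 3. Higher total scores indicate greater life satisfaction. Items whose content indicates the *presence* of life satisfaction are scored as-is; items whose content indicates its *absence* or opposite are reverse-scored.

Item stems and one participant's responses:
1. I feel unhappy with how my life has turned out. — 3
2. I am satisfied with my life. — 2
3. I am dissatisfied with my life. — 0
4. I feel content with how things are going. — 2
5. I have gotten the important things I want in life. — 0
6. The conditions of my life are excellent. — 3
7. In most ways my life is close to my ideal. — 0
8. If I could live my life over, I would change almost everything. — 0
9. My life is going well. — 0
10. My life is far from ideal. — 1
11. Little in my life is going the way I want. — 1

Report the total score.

Items 1, 3, 8, 10, 11 describe the absence/opposite of life satisfaction → reverse-score.
reversed = (0+3) − raw = 3 − raw.
  item 1: 3 − 3 = 0
  item 2: 2
  item 3: 3 − 0 = 3
  item 4: 2
  item 5: 0
  item 6: 3
  item 7: 0
  item 8: 3 − 0 = 3
  item 9: 0
  item 10: 3 − 1 = 2
  item 11: 3 − 1 = 2
Total = 0 + 2 + 3 + 2 + 0 + 3 + 0 + 3 + 0 + 2 + 2 = 17

17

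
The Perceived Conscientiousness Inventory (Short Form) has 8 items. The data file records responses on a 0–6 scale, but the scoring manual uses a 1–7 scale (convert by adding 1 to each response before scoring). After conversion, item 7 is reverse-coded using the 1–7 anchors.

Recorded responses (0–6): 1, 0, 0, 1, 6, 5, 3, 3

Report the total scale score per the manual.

Convert to 1–7: 2, 1, 1, 2, 7, 6, 4, 4
Reverse-coded (on a 1–7 scale, reversed = 8 − raw):
  item 7: 8 − 4 = 4
Scored: 2, 1, 1, 2, 7, 6, 4, 4
Total = 27

27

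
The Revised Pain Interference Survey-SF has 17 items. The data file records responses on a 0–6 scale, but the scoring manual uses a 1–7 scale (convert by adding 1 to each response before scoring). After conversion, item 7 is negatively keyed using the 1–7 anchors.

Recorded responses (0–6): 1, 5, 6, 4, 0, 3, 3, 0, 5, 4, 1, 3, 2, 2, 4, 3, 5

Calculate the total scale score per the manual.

Convert to 1–7: 2, 6, 7, 5, 1, 4, 4, 1, 6, 5, 2, 4, 3, 3, 5, 4, 6
Reverse-coded (reverse-coded value = 8 − response):
  item 7: 8 − 4 = 4
Scored: 2, 6, 7, 5, 1, 4, 4, 1, 6, 5, 2, 4, 3, 3, 5, 4, 6
Total = 68

68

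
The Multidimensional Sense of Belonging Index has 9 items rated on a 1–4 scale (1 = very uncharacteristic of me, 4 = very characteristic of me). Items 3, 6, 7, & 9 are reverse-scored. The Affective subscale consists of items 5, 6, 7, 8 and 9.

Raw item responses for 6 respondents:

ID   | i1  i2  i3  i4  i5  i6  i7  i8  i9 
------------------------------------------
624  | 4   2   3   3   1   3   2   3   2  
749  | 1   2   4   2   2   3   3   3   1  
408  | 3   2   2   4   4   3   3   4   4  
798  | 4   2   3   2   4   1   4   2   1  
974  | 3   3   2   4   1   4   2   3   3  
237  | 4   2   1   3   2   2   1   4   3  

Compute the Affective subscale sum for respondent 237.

15

Respondent 237 raw: 4, 2, 1, 3, 2, 2, 1, 4, 3.
Affective items: 5, 6, 7, 8, 9.
Reverse-coded (on a 1–4 scale, reversed = 5 − raw):
  item 5: 2
  item 6: 5 − 2 = 3
  item 7: 5 − 1 = 4
  item 8: 4
  item 9: 5 − 3 = 2
Sum = 2 + 3 + 4 + 4 + 2 = 15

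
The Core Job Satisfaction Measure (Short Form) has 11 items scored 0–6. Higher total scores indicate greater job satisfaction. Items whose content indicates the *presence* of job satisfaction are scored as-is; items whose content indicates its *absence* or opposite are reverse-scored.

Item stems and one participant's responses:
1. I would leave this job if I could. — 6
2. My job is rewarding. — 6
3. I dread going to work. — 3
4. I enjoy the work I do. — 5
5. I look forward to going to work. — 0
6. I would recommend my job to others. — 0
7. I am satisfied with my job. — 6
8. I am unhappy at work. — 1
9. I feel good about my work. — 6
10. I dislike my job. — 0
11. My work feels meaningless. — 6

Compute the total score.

Items 1, 3, 8, 10, 11 describe the absence/opposite of job satisfaction → reverse-score.
on a 0–6 scale, reversed = 6 − raw.
  item 1: 6 − 6 = 0
  item 2: 6
  item 3: 6 − 3 = 3
  item 4: 5
  item 5: 0
  item 6: 0
  item 7: 6
  item 8: 6 − 1 = 5
  item 9: 6
  item 10: 6 − 0 = 6
  item 11: 6 − 6 = 0
Total = 0 + 6 + 3 + 5 + 0 + 0 + 6 + 5 + 6 + 6 + 0 = 37

37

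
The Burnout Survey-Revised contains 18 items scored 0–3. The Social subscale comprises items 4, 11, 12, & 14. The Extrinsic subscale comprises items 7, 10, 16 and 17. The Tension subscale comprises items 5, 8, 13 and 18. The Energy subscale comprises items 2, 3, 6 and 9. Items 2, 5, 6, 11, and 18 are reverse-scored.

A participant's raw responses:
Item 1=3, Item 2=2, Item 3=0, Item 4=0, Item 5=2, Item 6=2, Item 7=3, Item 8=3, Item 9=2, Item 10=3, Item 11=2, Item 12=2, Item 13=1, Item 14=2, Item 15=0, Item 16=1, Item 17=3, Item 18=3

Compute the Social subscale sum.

5

Social items: 4, 11, 12, 14.
Of these, item 11 is reverse-scored; reversed = (0+3) − raw = 3 − raw.
  item 4: 0
  item 11: 3 − 2 = 1
  item 12: 2
  item 14: 2
Sum = 0 + 1 + 2 + 2 = 5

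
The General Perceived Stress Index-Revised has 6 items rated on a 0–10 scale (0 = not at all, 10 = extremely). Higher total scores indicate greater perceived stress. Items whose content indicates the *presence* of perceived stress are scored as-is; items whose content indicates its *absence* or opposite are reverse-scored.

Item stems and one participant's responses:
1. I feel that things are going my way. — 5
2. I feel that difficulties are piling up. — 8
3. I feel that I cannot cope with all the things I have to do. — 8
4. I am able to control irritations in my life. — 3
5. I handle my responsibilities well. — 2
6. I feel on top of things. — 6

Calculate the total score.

Items 1, 4, 5, 6 describe the absence/opposite of perceived stress → reverse-score.
reverse-coded value = 10 − response.
  item 1: 10 − 5 = 5
  item 2: 8
  item 3: 8
  item 4: 10 − 3 = 7
  item 5: 10 − 2 = 8
  item 6: 10 − 6 = 4
Total = 5 + 8 + 8 + 7 + 8 + 4 = 40

40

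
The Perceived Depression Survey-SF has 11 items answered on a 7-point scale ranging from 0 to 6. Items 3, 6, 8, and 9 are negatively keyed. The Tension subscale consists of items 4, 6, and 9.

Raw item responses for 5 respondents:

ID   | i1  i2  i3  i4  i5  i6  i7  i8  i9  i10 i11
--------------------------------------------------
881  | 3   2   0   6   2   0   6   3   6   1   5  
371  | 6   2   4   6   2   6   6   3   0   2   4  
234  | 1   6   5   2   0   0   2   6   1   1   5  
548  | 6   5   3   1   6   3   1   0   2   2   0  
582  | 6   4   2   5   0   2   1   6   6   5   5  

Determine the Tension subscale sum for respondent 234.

13

Respondent 234 raw: 1, 6, 5, 2, 0, 0, 2, 6, 1, 1, 5.
Tension items: 4, 6, 9.
Reverse-coded (on a 0–6 scale, reversed = 6 − raw):
  item 4: 2
  item 6: 6 − 0 = 6
  item 9: 6 − 1 = 5
Sum = 2 + 6 + 5 = 13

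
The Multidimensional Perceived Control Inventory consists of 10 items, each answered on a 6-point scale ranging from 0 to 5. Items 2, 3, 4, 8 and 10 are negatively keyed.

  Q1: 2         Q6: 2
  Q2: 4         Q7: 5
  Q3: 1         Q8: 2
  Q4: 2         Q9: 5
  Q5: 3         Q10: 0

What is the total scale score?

33

Reversing items 2, 3, 4, 8, and 10 with 5 − raw:
Total = 2 + (5−4) + (5−1) + (5−2) + 3 + 2 + 5 + (5−2) + 5 + (5−0)
      = 2 + 1 + 4 + 3 + 3 + 2 + 5 + 3 + 5 + 5 = 33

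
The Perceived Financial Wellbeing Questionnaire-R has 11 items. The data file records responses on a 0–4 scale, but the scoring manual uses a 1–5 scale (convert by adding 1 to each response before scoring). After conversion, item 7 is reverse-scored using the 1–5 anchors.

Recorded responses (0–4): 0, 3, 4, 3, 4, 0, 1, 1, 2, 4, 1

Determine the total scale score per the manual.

36

Convert to 1–5: 1, 4, 5, 4, 5, 1, 2, 2, 3, 5, 2
Reverse-coded (reversed = (1+5) − raw = 6 − raw):
  item 7: 6 − 2 = 4
Scored: 1, 4, 5, 4, 5, 1, 4, 2, 3, 5, 2
Total = 36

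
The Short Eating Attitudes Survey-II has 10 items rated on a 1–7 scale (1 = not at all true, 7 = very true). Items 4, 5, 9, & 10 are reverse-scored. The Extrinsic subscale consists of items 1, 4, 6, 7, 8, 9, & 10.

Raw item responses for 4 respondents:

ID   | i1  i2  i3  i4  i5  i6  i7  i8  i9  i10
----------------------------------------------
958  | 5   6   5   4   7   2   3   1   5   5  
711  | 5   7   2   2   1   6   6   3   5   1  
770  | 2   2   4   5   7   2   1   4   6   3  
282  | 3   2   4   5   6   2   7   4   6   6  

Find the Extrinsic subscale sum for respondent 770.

19

Respondent 770 raw: 2, 2, 4, 5, 7, 2, 1, 4, 6, 3.
Extrinsic items: 1, 4, 6, 7, 8, 9, 10.
Reverse-coded (reverse-coded value = 8 − response):
  item 1: 2
  item 4: 8 − 5 = 3
  item 6: 2
  item 7: 1
  item 8: 4
  item 9: 8 − 6 = 2
  item 10: 8 − 3 = 5
Sum = 2 + 3 + 2 + 1 + 4 + 2 + 5 = 19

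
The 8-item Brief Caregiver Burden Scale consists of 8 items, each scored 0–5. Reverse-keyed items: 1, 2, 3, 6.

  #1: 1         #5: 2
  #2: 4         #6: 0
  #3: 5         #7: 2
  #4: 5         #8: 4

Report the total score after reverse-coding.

23

Apply reverse scoring (on a 0–5 scale, reversed = 5 − raw):
  item 1: 5 − 1 = 4
  item 2: 5 − 4 = 1
  item 3: 5 − 5 = 0
  item 6: 5 − 0 = 5
After reverse-coding: 4, 1, 0, 5, 2, 5, 2, 4
Total = 4 + 1 + 0 + 5 + 2 + 5 + 2 + 4 = 23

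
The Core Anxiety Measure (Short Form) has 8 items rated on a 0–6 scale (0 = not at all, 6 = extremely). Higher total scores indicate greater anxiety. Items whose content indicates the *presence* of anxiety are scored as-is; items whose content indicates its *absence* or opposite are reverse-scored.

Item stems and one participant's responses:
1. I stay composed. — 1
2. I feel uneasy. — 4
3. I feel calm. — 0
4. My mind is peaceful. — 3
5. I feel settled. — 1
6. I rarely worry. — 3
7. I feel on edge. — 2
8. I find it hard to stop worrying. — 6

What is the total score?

Items 1, 3, 4, 5, 6 describe the absence/opposite of anxiety → reverse-score.
reversed = (0+6) − raw = 6 − raw.
  item 1: 6 − 1 = 5
  item 2: 4
  item 3: 6 − 0 = 6
  item 4: 6 − 3 = 3
  item 5: 6 − 1 = 5
  item 6: 6 − 3 = 3
  item 7: 2
  item 8: 6
Total = 5 + 4 + 6 + 3 + 5 + 3 + 2 + 6 = 34

34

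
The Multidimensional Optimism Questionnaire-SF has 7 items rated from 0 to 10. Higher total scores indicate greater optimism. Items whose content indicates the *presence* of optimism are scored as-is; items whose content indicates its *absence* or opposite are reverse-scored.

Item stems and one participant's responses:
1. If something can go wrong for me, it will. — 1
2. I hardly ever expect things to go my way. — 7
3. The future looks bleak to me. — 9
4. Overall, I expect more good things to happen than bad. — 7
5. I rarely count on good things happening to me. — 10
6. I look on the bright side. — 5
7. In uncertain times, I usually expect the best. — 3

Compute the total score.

Items 1, 2, 3, 5 describe the absence/opposite of optimism → reverse-score.
reverse-coded value = 10 − response.
  item 1: 10 − 1 = 9
  item 2: 10 − 7 = 3
  item 3: 10 − 9 = 1
  item 4: 7
  item 5: 10 − 10 = 0
  item 6: 5
  item 7: 3
Total = 9 + 3 + 1 + 7 + 0 + 5 + 3 = 28

28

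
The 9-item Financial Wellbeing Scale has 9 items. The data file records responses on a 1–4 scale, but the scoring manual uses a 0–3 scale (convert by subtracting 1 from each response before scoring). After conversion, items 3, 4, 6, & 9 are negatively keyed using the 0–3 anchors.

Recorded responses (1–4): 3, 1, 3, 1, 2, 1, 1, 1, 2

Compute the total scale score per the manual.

Convert to 0–3: 2, 0, 2, 0, 1, 0, 0, 0, 1
Reverse-coded (reversed = (0+3) − raw = 3 − raw):
  item 3: 3 − 2 = 1
  item 4: 3 − 0 = 3
  item 6: 3 − 0 = 3
  item 9: 3 − 1 = 2
Scored: 2, 0, 1, 3, 1, 3, 0, 0, 2
Total = 12

12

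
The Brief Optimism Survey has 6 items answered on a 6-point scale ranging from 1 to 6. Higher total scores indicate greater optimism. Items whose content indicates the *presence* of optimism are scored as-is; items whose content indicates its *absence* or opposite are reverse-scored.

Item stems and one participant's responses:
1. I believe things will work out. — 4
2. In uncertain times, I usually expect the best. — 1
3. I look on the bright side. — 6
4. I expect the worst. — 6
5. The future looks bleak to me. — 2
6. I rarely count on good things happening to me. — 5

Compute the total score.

19

Items 4, 5, 6 describe the absence/opposite of optimism → reverse-score.
on a 1–6 scale, reversed = 7 − raw.
  item 1: 4
  item 2: 1
  item 3: 6
  item 4: 7 − 6 = 1
  item 5: 7 − 2 = 5
  item 6: 7 − 5 = 2
Total = 4 + 1 + 6 + 1 + 5 + 2 = 19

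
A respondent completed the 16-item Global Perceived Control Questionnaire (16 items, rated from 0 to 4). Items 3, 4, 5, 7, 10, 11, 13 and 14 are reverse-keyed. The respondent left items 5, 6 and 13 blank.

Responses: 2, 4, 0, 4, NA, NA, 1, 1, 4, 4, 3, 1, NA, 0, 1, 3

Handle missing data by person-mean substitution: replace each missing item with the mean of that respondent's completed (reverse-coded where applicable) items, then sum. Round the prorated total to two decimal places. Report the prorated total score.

Reverse-coded (reversed = (0+4) − raw = 4 − raw):
  item 3: 4 − 0 = 4
  item 4: 4 − 4 = 0
  item 7: 4 − 1 = 3
  item 10: 4 − 4 = 0
  item 11: 4 − 3 = 1
  item 14: 4 − 0 = 4
Completed scored items (13 of 16): 2, 4, 4, 0, 3, 1, 4, 0, 1, 1, 4, 1, 3; sum = 28.
Person mean = 28 / 13 ≈ 2.1538
Prorated total = (28 / 13) × 16 = 34.46 (to 2 dp)

34.46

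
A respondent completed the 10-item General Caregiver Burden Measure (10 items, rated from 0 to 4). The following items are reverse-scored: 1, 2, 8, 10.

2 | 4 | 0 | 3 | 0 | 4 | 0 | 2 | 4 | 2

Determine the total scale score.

17

Reversing items 1, 2, 8, and 10 with 4 − raw:
Total = (4−2) + (4−4) + 0 + 3 + 0 + 4 + 0 + (4−2) + 4 + (4−2)
      = 2 + 0 + 0 + 3 + 0 + 4 + 0 + 2 + 4 + 2 = 17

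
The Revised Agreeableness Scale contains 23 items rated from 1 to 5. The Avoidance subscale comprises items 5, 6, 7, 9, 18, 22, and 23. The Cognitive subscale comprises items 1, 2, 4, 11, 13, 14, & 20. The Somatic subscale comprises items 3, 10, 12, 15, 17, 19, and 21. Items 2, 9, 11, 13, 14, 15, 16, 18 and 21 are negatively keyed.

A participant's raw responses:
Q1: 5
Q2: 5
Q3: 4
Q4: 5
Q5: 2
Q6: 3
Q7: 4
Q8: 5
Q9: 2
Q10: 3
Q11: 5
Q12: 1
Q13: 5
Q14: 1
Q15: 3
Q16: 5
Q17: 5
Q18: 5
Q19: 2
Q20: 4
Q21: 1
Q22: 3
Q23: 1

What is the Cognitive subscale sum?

22

Cognitive items: 1, 2, 4, 11, 13, 14, 20.
Of these, items 2, 11, 13, & 14 are negatively keyed; reverse-coded value = 6 − response.
  item 1: 5
  item 2: 6 − 5 = 1
  item 4: 5
  item 11: 6 − 5 = 1
  item 13: 6 − 5 = 1
  item 14: 6 − 1 = 5
  item 20: 4
Sum = 5 + 1 + 5 + 1 + 1 + 5 + 4 = 22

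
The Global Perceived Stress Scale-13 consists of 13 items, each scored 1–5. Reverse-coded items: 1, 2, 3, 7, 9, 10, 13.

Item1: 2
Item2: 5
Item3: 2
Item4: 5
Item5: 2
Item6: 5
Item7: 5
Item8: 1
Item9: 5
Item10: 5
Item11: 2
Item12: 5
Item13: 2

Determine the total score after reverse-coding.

36

Raw sum = 46. Reverse-coded items: 1, 2, 3, 7, 9, 10, 13; their raw sum = 26.
Each reversal replaces raw with 6 − raw, changing the total by 6 − 2·raw per item.
Total = 46 + 7·6 − 2·26 = 46 + 42 − 52 = 36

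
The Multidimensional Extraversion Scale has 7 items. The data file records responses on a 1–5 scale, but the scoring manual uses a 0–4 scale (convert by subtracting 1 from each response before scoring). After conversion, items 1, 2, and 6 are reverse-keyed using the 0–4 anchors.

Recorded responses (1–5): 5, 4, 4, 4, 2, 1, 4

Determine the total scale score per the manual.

Convert to 0–4: 4, 3, 3, 3, 1, 0, 3
Reverse-coded (reverse-coded value = 4 − response):
  item 1: 4 − 4 = 0
  item 2: 4 − 3 = 1
  item 6: 4 − 0 = 4
Scored: 0, 1, 3, 3, 1, 4, 3
Total = 15

15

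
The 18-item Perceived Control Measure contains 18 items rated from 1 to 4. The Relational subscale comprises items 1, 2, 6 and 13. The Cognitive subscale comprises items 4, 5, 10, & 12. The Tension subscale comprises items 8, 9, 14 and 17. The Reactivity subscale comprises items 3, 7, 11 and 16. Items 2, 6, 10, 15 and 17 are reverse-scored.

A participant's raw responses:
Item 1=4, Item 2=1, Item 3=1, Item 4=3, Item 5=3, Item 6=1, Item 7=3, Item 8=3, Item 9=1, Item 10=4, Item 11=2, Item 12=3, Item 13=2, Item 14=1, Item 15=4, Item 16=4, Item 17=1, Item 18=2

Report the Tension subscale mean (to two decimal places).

Tension items: 8, 9, 14, 17.
Of these, item 17 is reverse-scored; reversed = (1+4) − raw = 5 − raw.
  item 8: 3
  item 9: 1
  item 14: 1
  item 17: 5 − 1 = 4
Sum = 3 + 1 + 1 + 4 = 9
Mean = 9 / 4 = 2.25

2.25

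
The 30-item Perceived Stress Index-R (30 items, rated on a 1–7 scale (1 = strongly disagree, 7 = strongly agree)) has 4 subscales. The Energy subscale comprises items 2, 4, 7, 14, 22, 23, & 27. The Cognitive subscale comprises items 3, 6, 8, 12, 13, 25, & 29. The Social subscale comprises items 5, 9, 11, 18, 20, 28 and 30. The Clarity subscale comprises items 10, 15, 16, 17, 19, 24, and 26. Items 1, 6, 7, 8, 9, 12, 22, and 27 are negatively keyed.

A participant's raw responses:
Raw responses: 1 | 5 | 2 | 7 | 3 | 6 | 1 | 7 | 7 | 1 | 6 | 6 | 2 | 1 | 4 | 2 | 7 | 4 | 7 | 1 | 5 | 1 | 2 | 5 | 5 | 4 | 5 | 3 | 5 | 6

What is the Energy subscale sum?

Energy items: 2, 4, 7, 14, 22, 23, 27.
Of these, items 7, 22, and 27 are negatively keyed; reverse-coded value = 8 − response.
  item 2: 5
  item 4: 7
  item 7: 8 − 1 = 7
  item 14: 1
  item 22: 8 − 1 = 7
  item 23: 2
  item 27: 8 − 5 = 3
Sum = 5 + 7 + 7 + 1 + 7 + 2 + 3 = 32

32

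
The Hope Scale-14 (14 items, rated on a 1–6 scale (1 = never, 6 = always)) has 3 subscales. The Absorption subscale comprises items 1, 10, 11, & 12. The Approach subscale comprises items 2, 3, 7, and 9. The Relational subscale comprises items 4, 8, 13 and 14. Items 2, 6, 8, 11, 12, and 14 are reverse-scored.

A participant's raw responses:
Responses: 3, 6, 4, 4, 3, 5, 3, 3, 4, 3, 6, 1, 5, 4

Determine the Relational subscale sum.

16

Relational items: 4, 8, 13, 14.
Of these, items 8 and 14 are reverse-scored; on a 1–6 scale, reversed = 7 − raw.
  item 4: 4
  item 8: 7 − 3 = 4
  item 13: 5
  item 14: 7 − 4 = 3
Sum = 4 + 4 + 5 + 3 = 16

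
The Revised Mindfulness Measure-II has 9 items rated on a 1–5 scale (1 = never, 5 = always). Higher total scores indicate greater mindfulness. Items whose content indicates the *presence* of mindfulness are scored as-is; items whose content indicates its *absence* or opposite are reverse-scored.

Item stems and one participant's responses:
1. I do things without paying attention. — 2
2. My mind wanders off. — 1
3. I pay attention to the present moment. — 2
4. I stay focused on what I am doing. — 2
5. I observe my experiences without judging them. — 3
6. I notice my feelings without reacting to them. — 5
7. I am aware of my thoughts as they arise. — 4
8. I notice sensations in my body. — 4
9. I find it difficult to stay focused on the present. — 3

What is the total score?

Items 1, 2, 9 describe the absence/opposite of mindfulness → reverse-score.
reverse-coded value = 6 − response.
  item 1: 6 − 2 = 4
  item 2: 6 − 1 = 5
  item 3: 2
  item 4: 2
  item 5: 3
  item 6: 5
  item 7: 4
  item 8: 4
  item 9: 6 − 3 = 3
Total = 4 + 5 + 2 + 2 + 3 + 5 + 4 + 4 + 3 = 32

32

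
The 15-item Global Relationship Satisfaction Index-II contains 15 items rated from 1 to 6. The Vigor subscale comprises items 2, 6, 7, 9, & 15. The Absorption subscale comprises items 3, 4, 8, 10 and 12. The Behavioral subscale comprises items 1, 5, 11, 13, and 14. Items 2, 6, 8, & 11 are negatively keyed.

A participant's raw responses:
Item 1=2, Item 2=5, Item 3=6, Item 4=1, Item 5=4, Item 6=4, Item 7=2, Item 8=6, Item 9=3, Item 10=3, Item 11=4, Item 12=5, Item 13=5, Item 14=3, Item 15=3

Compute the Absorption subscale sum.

16

Absorption items: 3, 4, 8, 10, 12.
Of these, item 8 is negatively keyed; reverse-coded value = 7 − response.
  item 3: 6
  item 4: 1
  item 8: 7 − 6 = 1
  item 10: 3
  item 12: 5
Sum = 6 + 1 + 1 + 3 + 5 = 16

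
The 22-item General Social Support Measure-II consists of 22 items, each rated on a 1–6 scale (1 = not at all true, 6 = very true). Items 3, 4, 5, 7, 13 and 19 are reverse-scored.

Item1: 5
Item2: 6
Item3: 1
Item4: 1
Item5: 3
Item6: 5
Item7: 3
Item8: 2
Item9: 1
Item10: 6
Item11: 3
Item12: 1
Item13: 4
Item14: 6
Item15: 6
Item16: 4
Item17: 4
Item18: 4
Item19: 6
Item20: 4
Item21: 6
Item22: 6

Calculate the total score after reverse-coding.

Raw sum = 87. Reverse-scored items: 3, 4, 5, 7, 13, 19; their raw sum = 18.
Each reversal replaces raw with 7 − raw, changing the total by 7 − 2·raw per item.
Total = 87 + 6·7 − 2·18 = 87 + 42 − 36 = 93

93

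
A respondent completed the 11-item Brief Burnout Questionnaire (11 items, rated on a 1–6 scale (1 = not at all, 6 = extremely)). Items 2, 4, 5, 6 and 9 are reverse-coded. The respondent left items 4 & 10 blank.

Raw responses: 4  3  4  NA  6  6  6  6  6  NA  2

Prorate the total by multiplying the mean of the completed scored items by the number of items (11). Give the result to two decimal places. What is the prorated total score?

35.44

Reverse-coded (on a 1–6 scale, reversed = 7 − raw):
  item 2: 7 − 3 = 4
  item 5: 7 − 6 = 1
  item 6: 7 − 6 = 1
  item 9: 7 − 6 = 1
Completed scored items (9 of 11): 4, 4, 4, 1, 1, 6, 6, 1, 2; sum = 29.
Person mean = 29 / 9 ≈ 3.2222
Prorated total = (29 / 9) × 11 = 35.44 (to 2 dp)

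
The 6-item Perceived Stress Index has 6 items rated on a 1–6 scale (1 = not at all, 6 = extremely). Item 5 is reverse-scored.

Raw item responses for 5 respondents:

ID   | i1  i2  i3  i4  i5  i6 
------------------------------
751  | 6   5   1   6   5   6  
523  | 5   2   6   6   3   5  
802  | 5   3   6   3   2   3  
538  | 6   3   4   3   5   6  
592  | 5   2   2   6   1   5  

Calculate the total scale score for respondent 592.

26

Respondent 592 raw: 5, 2, 2, 6, 1, 5.
Reverse-coded (reverse-coded value = 7 − response):
  item 1: 5
  item 2: 2
  item 3: 2
  item 4: 6
  item 5: 7 − 1 = 6
  item 6: 5
Sum = 5 + 2 + 2 + 6 + 6 + 5 = 26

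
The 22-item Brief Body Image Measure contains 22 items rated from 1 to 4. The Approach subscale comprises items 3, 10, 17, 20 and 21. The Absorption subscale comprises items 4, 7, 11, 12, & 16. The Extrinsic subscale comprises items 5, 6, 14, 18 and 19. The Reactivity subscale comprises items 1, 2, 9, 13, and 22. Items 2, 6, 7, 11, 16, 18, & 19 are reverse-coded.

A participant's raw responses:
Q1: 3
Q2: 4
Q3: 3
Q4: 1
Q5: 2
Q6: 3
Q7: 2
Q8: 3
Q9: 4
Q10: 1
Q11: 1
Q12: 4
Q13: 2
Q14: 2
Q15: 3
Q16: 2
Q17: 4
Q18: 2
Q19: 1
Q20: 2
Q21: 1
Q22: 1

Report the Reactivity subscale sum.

11

Reactivity items: 1, 2, 9, 13, 22.
Of these, item 2 is reverse-coded; reversed = (1+4) − raw = 5 − raw.
  item 1: 3
  item 2: 5 − 4 = 1
  item 9: 4
  item 13: 2
  item 22: 1
Sum = 3 + 1 + 4 + 2 + 1 = 11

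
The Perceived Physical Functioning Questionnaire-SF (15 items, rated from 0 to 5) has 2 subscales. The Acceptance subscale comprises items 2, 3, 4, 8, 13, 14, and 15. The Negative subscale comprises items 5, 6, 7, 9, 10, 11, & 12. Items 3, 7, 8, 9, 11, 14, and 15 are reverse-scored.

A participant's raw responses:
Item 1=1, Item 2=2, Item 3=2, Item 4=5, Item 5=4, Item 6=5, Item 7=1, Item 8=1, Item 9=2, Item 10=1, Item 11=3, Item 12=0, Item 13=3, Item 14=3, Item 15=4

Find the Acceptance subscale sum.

20

Acceptance items: 2, 3, 4, 8, 13, 14, 15.
Of these, items 3, 8, 14 and 15 are reverse-scored; on a 0–5 scale, reversed = 5 − raw.
  item 2: 2
  item 3: 5 − 2 = 3
  item 4: 5
  item 8: 5 − 1 = 4
  item 13: 3
  item 14: 5 − 3 = 2
  item 15: 5 − 4 = 1
Sum = 2 + 3 + 5 + 4 + 3 + 2 + 1 = 20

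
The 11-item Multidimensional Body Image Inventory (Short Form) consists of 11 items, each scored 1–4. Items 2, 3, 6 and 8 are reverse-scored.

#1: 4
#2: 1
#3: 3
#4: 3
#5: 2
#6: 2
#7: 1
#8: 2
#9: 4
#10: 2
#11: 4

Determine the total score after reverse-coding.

Raw sum = 28. Reverse-scored items: 2, 3, 6, 8; their raw sum = 8.
Each reversal replaces raw with 5 − raw, changing the total by 5 − 2·raw per item.
Total = 28 + 4·5 − 2·8 = 28 + 20 − 16 = 32

32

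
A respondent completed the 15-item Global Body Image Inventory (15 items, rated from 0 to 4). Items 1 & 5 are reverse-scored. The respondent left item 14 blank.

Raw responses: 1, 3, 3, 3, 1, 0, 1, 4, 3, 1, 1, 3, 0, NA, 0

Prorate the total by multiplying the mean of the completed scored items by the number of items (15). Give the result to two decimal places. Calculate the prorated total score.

Reverse-coded (reverse-coded value = 4 − response):
  item 1: 4 − 1 = 3
  item 5: 4 − 1 = 3
Completed scored items (14 of 15): 3, 3, 3, 3, 3, 0, 1, 4, 3, 1, 1, 3, 0, 0; sum = 28.
Person mean = 28 / 14 ≈ 2.0000
Prorated total = (28 / 14) × 15 = 30.00 (to 2 dp)

30.00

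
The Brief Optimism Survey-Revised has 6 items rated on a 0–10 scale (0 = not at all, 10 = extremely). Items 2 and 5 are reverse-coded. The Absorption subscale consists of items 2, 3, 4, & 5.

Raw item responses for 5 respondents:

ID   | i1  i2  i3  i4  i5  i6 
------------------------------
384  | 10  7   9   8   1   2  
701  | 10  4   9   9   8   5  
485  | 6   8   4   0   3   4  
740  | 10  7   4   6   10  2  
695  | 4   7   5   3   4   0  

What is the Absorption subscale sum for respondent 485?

Respondent 485 raw: 6, 8, 4, 0, 3, 4.
Absorption items: 2, 3, 4, 5.
Reverse-coded (on a 0–10 scale, reversed = 10 − raw):
  item 2: 10 − 8 = 2
  item 3: 4
  item 4: 0
  item 5: 10 − 3 = 7
Sum = 2 + 4 + 0 + 7 = 13

13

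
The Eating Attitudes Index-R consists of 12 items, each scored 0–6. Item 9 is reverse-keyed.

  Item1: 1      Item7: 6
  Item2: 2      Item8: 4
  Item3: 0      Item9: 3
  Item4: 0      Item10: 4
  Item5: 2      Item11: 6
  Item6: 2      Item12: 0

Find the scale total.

Apply reverse scoring (reversed = (0+6) − raw = 6 − raw):
  item 9: 6 − 3 = 3
Scored responses: 1, 2, 0, 0, 2, 2, 6, 4, 3, 4, 6, 0
Total = 1 + 2 + 0 + 0 + 2 + 2 + 6 + 4 + 3 + 4 + 6 + 0 = 30

30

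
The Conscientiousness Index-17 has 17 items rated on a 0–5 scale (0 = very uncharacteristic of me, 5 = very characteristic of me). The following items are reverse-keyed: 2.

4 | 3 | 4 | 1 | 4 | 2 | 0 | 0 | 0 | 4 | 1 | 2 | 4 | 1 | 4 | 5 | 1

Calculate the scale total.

39

Raw sum = 40. Reverse-keyed items: 2; their raw sum = 3.
Each reversal replaces raw with 5 − raw, changing the total by 5 − 2·raw per item.
Total = 40 + 1·5 − 2·3 = 40 + 5 − 6 = 39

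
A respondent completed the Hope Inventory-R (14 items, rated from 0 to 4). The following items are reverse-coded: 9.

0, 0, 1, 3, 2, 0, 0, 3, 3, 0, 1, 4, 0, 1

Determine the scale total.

Reversing item 9 with 4 − raw:
Total = 0 + 0 + 1 + 3 + 2 + 0 + 0 + 3 + (4−3) + 0 + 1 + 4 + 0 + 1
      = 0 + 0 + 1 + 3 + 2 + 0 + 0 + 3 + 1 + 0 + 1 + 4 + 0 + 1 = 16

16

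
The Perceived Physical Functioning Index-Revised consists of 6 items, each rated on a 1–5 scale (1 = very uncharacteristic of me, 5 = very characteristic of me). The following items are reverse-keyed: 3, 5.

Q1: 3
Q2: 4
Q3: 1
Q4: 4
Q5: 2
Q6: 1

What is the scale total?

Reverse-coded items (reversed = (1+5) − raw = 6 − raw):
  item 3: 6 − 1 = 5
  item 5: 6 − 2 = 4
Scored responses: 3, 4, 5, 4, 4, 1
Total = 3 + 4 + 5 + 4 + 4 + 1 = 21

21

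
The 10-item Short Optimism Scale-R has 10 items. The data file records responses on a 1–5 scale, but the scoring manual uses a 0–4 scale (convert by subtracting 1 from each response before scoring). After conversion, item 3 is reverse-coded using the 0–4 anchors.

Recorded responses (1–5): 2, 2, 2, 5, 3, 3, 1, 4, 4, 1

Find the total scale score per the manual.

19

Convert to 0–4: 1, 1, 1, 4, 2, 2, 0, 3, 3, 0
Reverse-coded (reversed = (0+4) − raw = 4 − raw):
  item 3: 4 − 1 = 3
Scored: 1, 1, 3, 4, 2, 2, 0, 3, 3, 0
Total = 19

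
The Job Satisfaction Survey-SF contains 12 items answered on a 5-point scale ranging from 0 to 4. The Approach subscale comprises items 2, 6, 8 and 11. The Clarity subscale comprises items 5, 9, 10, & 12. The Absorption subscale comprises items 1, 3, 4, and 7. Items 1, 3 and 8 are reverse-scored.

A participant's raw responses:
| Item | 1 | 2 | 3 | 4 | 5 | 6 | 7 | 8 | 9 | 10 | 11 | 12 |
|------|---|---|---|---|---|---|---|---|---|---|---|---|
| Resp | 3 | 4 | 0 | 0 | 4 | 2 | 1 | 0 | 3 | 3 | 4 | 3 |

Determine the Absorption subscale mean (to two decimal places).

Absorption items: 1, 3, 4, 7.
Of these, items 1 and 3 are reverse-scored; reversed = (0+4) − raw = 4 − raw.
  item 1: 4 − 3 = 1
  item 3: 4 − 0 = 4
  item 4: 0
  item 7: 1
Sum = 1 + 4 + 0 + 1 = 6
Mean = 6 / 4 = 1.50

1.50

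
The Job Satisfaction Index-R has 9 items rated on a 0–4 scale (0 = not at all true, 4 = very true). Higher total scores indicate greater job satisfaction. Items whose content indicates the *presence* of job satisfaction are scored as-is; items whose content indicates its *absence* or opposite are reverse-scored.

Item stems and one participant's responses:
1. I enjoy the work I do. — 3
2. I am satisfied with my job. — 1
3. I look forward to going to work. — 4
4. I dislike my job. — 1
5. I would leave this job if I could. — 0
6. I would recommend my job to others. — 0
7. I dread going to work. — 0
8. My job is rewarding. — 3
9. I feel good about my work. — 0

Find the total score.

22

Items 4, 5, 7 describe the absence/opposite of job satisfaction → reverse-score.
reverse-coded value = 4 − response.
  item 1: 3
  item 2: 1
  item 3: 4
  item 4: 4 − 1 = 3
  item 5: 4 − 0 = 4
  item 6: 0
  item 7: 4 − 0 = 4
  item 8: 3
  item 9: 0
Total = 3 + 1 + 4 + 3 + 4 + 0 + 4 + 3 + 0 = 22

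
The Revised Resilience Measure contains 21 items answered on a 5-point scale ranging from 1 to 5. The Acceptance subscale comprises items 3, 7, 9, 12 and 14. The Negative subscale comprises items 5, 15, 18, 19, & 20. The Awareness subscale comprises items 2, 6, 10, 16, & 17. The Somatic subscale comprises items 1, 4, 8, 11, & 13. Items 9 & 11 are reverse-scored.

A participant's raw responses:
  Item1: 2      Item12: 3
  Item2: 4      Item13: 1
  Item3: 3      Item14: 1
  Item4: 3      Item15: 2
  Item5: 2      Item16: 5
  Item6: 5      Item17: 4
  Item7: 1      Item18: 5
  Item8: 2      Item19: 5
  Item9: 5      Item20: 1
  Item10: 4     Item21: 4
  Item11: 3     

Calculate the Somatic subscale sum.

Somatic items: 1, 4, 8, 11, 13.
Of these, item 11 is reverse-scored; reversed = (1+5) − raw = 6 − raw.
  item 1: 2
  item 4: 3
  item 8: 2
  item 11: 6 − 3 = 3
  item 13: 1
Sum = 2 + 3 + 2 + 3 + 1 = 11

11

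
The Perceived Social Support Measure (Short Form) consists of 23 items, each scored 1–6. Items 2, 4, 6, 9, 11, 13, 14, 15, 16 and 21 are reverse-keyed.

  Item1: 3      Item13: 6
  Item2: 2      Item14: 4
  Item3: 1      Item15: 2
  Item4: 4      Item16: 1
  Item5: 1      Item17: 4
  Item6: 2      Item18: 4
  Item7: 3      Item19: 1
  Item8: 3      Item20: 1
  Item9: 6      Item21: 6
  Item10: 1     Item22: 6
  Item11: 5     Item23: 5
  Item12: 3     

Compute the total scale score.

Raw sum = 74. Reverse-keyed items: 2, 4, 6, 9, 11, 13, 14, 15, 16, 21; their raw sum = 38.
Each reversal replaces raw with 7 − raw, changing the total by 7 − 2·raw per item.
Total = 74 + 10·7 − 2·38 = 74 + 70 − 76 = 68

68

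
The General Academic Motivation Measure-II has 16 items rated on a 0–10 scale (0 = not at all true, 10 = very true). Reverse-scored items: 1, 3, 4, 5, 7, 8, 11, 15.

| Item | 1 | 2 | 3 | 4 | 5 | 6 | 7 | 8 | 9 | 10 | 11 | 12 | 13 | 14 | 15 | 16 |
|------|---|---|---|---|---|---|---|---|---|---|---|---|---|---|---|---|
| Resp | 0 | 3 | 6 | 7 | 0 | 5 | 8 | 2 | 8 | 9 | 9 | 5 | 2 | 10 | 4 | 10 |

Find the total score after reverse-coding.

96

Reverse-scored items use 10 − raw:
  item 1: 10 − 0 = 10
  item 3: 10 − 6 = 4
  item 4: 10 − 7 = 3
  item 5: 10 − 0 = 10
  item 7: 10 − 8 = 2
  item 8: 10 − 2 = 8
  item 11: 10 − 9 = 1
  item 15: 10 − 4 = 6
Scored items: 10, 3, 4, 3, 10, 5, 2, 8, 8, 9, 1, 5, 2, 10, 6, 10
Total = 10 + 3 + 4 + 3 + 10 + 5 + 2 + 8 + 8 + 9 + 1 + 5 + 2 + 10 + 6 + 10 = 96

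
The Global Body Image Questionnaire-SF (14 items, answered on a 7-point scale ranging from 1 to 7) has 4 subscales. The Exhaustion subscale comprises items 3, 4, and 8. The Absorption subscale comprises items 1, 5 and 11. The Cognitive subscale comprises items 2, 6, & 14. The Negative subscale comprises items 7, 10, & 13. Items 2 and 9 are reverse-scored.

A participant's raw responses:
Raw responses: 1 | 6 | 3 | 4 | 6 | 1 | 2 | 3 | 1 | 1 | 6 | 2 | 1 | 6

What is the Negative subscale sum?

Negative items: 7, 10, 13.
  item 7: 2
  item 10: 1
  item 13: 1
Sum = 2 + 1 + 1 = 4

4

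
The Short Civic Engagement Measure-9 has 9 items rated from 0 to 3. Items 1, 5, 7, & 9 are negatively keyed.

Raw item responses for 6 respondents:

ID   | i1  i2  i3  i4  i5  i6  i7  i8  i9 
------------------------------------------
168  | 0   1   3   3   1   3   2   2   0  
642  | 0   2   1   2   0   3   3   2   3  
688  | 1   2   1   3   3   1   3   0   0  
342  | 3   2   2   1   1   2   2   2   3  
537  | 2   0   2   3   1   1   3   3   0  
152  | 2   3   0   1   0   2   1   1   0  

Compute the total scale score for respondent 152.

Respondent 152 raw: 2, 3, 0, 1, 0, 2, 1, 1, 0.
Reverse-coded (reverse-coded value = 3 − response):
  item 1: 3 − 2 = 1
  item 2: 3
  item 3: 0
  item 4: 1
  item 5: 3 − 0 = 3
  item 6: 2
  item 7: 3 − 1 = 2
  item 8: 1
  item 9: 3 − 0 = 3
Sum = 1 + 3 + 0 + 1 + 3 + 2 + 2 + 1 + 3 = 16

16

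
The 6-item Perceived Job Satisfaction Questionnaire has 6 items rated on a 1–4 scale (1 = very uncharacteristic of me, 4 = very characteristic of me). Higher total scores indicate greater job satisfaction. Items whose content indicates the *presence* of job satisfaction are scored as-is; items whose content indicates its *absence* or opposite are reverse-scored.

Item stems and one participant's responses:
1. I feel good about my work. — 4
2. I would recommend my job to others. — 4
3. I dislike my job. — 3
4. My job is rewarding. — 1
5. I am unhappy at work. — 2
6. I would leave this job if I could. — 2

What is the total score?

Items 3, 5, 6 describe the absence/opposite of job satisfaction → reverse-score.
reverse-coded value = 5 − response.
  item 1: 4
  item 2: 4
  item 3: 5 − 3 = 2
  item 4: 1
  item 5: 5 − 2 = 3
  item 6: 5 − 2 = 3
Total = 4 + 4 + 2 + 1 + 3 + 3 = 17

17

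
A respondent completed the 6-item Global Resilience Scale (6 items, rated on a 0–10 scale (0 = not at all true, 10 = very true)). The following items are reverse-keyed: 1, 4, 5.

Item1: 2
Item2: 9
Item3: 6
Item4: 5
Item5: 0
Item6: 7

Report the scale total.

Apply reverse scoring (reversed = (0+10) − raw = 10 − raw):
  item 1: 10 − 2 = 8
  item 4: 10 − 5 = 5
  item 5: 10 − 0 = 10
Scored items: 8, 9, 6, 5, 10, 7
Total = 8 + 9 + 6 + 5 + 10 + 7 = 45

45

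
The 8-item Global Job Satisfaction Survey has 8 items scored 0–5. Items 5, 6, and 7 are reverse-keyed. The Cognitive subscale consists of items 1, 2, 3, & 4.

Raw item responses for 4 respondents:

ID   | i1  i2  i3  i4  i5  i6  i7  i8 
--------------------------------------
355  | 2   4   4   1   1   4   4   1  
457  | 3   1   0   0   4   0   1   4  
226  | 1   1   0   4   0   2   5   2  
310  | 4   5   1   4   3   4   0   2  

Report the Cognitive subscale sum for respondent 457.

Respondent 457 raw: 3, 1, 0, 0, 4, 0, 1, 4.
Cognitive items: 1, 2, 3, 4.
Reverse-coded (on a 0–5 scale, reversed = 5 − raw):
  item 1: 3
  item 2: 1
  item 3: 0
  item 4: 0
Sum = 3 + 1 + 0 + 0 = 4

4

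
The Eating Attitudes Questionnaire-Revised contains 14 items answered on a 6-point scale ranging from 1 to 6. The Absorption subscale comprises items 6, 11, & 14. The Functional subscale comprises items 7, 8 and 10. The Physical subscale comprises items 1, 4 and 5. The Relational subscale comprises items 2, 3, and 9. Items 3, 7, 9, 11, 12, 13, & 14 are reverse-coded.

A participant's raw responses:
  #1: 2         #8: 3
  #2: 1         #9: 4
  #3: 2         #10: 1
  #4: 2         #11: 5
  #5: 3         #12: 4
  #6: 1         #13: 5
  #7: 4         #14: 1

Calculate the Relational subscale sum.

Relational items: 2, 3, 9.
Of these, items 3 and 9 are reverse-coded; on a 1–6 scale, reversed = 7 − raw.
  item 2: 1
  item 3: 7 − 2 = 5
  item 9: 7 − 4 = 3
Sum = 1 + 5 + 3 = 9

9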